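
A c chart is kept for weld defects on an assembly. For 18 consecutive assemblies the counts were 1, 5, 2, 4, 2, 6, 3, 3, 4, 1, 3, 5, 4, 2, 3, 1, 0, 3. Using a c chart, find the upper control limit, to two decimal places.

c̄ = (1 + 5 + 2 + 4 + 2 + 6 + 3 + 3 + 4 + 1 + 3 + 5 + 4 + 2 + 3 + 1 + 0 + 3) / 18 = 52 / 18 = 2.8889
UCL = c̄ + 3√c̄ = 2.8889 + 3 × √2.8889 = 2.8889 + 3 × 1.6997 = 7.9879

7.99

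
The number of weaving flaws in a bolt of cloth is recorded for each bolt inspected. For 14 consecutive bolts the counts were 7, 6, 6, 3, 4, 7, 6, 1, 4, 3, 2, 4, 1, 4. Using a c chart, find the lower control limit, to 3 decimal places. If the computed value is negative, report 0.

c̄ = (7 + 6 + 6 + 3 + 4 + 7 + 6 + 1 + 4 + 3 + 2 + 4 + 1 + 4) / 14 = 58 / 14 = 4.1429
LCL = c̄ − 3√c̄ = 4.1429 − 3 × 2.0354 = -1.9633 → 0 (cannot be negative)

0.000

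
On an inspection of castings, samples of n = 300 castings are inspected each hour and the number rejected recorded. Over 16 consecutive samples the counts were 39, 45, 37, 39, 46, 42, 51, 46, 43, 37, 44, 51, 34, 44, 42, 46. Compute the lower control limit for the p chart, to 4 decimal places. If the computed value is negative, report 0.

0.0823

p̄ = Σdᵢ / (k·n) = 686 / (16 × 300) = 0.14292
LCL = p̄ − 3·√(p̄(1−p̄)/n) = 0.14292 − 3 × 0.02021 = 0.08230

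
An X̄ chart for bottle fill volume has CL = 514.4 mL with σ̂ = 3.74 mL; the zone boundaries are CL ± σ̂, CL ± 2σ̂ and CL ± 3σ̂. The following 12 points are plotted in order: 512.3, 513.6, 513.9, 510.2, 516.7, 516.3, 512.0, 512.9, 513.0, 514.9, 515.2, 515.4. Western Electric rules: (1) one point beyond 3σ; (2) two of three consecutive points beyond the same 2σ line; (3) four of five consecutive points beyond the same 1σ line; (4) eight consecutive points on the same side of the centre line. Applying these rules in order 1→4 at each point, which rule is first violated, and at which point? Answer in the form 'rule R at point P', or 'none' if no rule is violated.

Zone of each point (C = within 1σ̂, B = 1σ̂–2σ̂, A = 2σ̂–3σ̂, * = beyond 3σ̂; sign = side of CL): 1:-C, 2:-C, 3:-C, 4:-B, 5:+C, 6:+C, 7:-C, 8:-C, 9:-C, 10:+C, 11:+C, 12:+C
No rule fires across all 12 points.

none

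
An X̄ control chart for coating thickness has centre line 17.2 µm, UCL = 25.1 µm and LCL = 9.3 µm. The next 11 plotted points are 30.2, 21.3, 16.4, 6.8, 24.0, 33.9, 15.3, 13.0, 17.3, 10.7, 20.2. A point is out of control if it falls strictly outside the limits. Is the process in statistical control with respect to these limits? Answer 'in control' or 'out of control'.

Compare each point to [9.3, 25.1]: sample 1 = 30.2 > UCL; sample 4 = 6.8 < LCL; sample 6 = 33.9 > UCL.

out of control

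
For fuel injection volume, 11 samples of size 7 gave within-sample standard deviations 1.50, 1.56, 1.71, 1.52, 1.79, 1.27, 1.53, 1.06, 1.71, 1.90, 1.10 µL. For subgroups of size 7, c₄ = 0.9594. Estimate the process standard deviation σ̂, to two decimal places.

1.58

s̄ = (1.50 + 1.56 + 1.71 + 1.52 + 1.79 + 1.27 + 1.53 + 1.06 + 1.71 + 1.90 + 1.10) / 11 = 1.5136
σ̂ = s̄ / c₄ = 1.5136 / 0.9594 = 1.5777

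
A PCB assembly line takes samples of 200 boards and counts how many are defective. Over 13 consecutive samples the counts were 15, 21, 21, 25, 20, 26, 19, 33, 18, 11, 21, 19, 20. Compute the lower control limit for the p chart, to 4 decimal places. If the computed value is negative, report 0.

0.0389

p̄ = Σdᵢ / (k·n) = 269 / (13 × 200) = 0.10346
LCL = p̄ − 3·√(p̄(1−p̄)/n) = 0.10346 − 3 × 0.02154 = 0.03885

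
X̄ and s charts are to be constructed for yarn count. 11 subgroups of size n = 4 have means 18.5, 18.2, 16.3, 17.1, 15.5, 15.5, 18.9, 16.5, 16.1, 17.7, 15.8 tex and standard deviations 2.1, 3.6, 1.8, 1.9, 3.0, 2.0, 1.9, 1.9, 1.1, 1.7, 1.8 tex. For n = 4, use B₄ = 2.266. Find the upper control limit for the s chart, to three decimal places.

4.697

s̄ = (2.1 + 3.6 + 1.8 + 1.9 + 3.0 + 2.0 + 1.9 + 1.9 + 1.1 + 1.7 + 1.8) / 11 = 2.0727
UCL_s = B₄·s̄ = 2.266 × 2.0727 = 4.6968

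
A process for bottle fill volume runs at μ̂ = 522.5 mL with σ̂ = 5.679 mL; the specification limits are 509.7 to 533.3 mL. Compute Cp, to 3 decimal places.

0.693

Cp = (USL − LSL) / (6σ̂) = (533.3 − 509.7) / (6 × 5.679) = 23.6000 / 34.0740 = 0.6926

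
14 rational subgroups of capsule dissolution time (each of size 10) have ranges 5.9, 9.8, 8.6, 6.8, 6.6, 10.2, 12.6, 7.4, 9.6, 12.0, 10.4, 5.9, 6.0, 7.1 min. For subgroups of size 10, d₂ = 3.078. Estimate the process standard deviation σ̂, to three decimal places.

R̄ = (5.9 + 9.8 + 8.6 + 6.8 + 6.6 + 10.2 + 12.6 + 7.4 + 9.6 + 12.0 + 10.4 + 5.9 + 6.0 + 7.1) / 14 = 8.4929
σ̂ = R̄ / d₂ = 8.4929 / 3.078 = 2.7592

2.759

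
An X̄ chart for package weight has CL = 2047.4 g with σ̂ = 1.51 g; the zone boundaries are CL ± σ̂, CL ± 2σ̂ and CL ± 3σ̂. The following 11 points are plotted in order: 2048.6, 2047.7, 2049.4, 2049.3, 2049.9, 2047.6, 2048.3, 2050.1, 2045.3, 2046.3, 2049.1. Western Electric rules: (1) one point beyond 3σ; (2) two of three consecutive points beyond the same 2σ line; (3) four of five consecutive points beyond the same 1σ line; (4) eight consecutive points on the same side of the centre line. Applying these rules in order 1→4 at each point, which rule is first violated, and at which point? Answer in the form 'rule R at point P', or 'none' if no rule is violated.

Zone of each point (C = within 1σ̂, B = 1σ̂–2σ̂, A = 2σ̂–3σ̂, * = beyond 3σ̂; sign = side of CL): 1:+C, 2:+C, 3:+B, 4:+B, 5:+B, 6:+C, 7:+C, 8:+B, 9:-B, 10:-C, 11:+B
Rule 4 (eight consecutive points on the same side of the centre line) is satisfied at point 8.

rule 4 at point 8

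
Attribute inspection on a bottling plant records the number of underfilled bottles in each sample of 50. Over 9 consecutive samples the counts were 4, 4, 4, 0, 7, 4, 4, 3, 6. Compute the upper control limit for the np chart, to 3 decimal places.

9.755

p̄ = Σdᵢ / (k·n) = 36 / (9 × 50) = 0.08000
UCL = np̄ + 3·√(np̄(1−p̄)) = 4.0000 + 3 × √(4.0000×0.92000) = 4.0000 + 3 × 1.9183 = 9.7550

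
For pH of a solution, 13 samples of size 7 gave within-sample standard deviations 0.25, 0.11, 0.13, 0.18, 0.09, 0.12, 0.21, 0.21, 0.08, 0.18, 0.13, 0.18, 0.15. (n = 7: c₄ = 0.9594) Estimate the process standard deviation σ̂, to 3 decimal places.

s̄ = (0.25 + 0.11 + 0.13 + 0.18 + 0.09 + 0.12 + 0.21 + 0.21 + 0.08 + 0.18 + 0.13 + 0.18 + 0.15) / 13 = 0.1554
σ̂ = s̄ / c₄ = 0.1554 / 0.9594 = 0.1620

0.162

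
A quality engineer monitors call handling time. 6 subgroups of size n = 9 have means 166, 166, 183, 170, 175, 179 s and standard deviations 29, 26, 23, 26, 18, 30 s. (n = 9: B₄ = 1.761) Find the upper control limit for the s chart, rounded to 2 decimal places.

s̄ = (29 + 26 + 23 + 26 + 18 + 30) / 6 = 25.3333
UCL_s = B₄·s̄ = 1.761 × 25.3333 = 44.6120

44.61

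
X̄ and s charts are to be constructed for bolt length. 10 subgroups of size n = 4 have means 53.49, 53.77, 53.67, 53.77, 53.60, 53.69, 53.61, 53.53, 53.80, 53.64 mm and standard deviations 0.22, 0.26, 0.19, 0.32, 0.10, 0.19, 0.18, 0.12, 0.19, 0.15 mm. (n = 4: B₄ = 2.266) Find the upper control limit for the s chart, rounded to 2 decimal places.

0.44

s̄ = (0.22 + 0.26 + 0.19 + 0.32 + 0.10 + 0.19 + 0.18 + 0.12 + 0.19 + 0.15) / 10 = 0.1920
UCL_s = B₄·s̄ = 2.266 × 0.1920 = 0.4351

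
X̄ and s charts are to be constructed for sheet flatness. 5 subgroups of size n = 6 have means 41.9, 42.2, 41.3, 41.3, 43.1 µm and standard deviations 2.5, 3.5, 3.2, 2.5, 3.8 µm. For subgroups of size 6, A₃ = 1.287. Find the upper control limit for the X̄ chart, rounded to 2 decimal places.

45.95

X̄̄ = (41.9 + 42.2 + 41.3 + 41.3 + 43.1) / 5 = 41.9600
s̄ = (2.5 + 3.5 + 3.2 + 2.5 + 3.8) / 5 = 3.1000
UCL = X̄̄ + A₃·s̄ = 41.9600 + 1.287 × 3.1000 = 45.9497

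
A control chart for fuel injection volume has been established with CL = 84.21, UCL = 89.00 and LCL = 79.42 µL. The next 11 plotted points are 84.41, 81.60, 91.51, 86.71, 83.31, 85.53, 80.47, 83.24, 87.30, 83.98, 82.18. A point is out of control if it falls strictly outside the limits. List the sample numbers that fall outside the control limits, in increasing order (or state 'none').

3

Compare each point to [79.42, 89.00]: sample 3 = 91.51 > UCL.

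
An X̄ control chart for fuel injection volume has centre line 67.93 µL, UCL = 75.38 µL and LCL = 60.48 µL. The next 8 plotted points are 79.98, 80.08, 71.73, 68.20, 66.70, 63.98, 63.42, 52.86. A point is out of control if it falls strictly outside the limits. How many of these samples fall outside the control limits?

Compare each point to [60.48, 75.38]: sample 1 = 79.98 > UCL; sample 2 = 80.08 > UCL; sample 8 = 52.86 < LCL.

3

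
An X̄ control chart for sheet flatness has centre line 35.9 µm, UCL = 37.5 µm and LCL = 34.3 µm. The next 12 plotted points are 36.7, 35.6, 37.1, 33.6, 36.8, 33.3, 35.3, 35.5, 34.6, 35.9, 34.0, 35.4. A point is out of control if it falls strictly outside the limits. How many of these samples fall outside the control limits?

3

Compare each point to [34.3, 37.5]: sample 4 = 33.6 < LCL; sample 6 = 33.3 < LCL; sample 11 = 34.0 < LCL.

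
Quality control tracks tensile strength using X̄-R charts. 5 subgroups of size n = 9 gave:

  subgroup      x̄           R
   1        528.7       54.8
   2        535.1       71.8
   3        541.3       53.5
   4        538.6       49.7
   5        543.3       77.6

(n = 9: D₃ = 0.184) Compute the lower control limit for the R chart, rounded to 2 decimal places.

11.31

R̄ = (54.8 + 71.8 + 53.5 + 49.7 + 77.6) / 5 = 307.4000 / 5 = 61.4800
LCL_R = D₃·R̄ = 0.184 × 61.4800 = 11.3123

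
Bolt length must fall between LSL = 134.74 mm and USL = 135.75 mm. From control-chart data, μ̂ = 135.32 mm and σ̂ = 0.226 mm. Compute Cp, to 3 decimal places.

Cp = (USL − LSL) / (6σ̂) = (135.75 − 134.74) / (6 × 0.226) = 1.0100 / 1.3560 = 0.7448

0.745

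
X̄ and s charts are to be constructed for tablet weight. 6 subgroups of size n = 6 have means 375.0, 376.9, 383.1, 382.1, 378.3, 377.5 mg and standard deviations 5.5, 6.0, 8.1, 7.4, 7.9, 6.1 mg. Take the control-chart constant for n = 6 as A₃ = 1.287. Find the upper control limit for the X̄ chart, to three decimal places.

387.611

X̄̄ = (375.0 + 376.9 + 383.1 + 382.1 + 378.3 + 377.5) / 6 = 378.8167
s̄ = (5.5 + 6.0 + 8.1 + 7.4 + 7.9 + 6.1) / 6 = 6.8333
UCL = X̄̄ + A₃·s̄ = 378.8167 + 1.287 × 6.8333 = 387.6112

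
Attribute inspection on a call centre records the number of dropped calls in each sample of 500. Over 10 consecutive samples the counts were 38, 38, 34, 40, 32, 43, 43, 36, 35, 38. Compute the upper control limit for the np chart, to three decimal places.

p̄ = Σdᵢ / (k·n) = 377 / (10 × 500) = 0.07540
UCL = np̄ + 3·√(np̄(1−p̄)) = 37.7000 + 3 × √(37.7000×0.92460) = 37.7000 + 3 × 5.9040 = 55.4121

55.412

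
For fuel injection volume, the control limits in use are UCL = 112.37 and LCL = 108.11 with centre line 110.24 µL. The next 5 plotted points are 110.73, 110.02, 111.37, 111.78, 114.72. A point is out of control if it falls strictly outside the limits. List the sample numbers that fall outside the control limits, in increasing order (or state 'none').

5

Compare each point to [108.11, 112.37]: sample 5 = 114.72 > UCL.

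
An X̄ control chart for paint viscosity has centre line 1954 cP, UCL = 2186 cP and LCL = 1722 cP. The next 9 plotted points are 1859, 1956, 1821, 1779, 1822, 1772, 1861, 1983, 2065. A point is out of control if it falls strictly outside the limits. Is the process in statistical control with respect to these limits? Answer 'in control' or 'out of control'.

All 9 points lie within [1722, 2186].

in control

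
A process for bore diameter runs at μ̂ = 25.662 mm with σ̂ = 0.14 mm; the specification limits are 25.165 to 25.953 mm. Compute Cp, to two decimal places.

Cp = (USL − LSL) / (6σ̂) = (25.953 − 25.165) / (6 × 0.14) = 0.7880 / 0.8400 = 0.9381

0.94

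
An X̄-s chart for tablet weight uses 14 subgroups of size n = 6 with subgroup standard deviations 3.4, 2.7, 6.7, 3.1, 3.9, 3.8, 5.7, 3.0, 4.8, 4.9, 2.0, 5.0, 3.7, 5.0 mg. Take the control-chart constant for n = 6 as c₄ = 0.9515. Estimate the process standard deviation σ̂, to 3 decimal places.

4.332

s̄ = (3.4 + 2.7 + 6.7 + 3.1 + 3.9 + 3.8 + 5.7 + 3.0 + 4.8 + 4.9 + 2.0 + 5.0 + 3.7 + 5.0) / 14 = 4.1214
σ̂ = s̄ / c₄ = 4.1214 / 0.9515 = 4.3315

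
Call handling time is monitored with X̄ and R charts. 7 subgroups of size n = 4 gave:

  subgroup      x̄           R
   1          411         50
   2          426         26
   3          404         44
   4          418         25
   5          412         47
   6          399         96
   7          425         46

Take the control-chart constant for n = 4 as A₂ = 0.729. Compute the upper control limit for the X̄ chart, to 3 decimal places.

448.355

X̄̄ = (411 + 426 + 404 + 418 + 412 + 399 + 425) / 7 = 2895.0000 / 7 = 413.5714
R̄ = (50 + 26 + 44 + 25 + 47 + 96 + 46) / 7 = 334.0000 / 7 = 47.7143
UCL = X̄̄ + A₂·R̄ = 413.5714 + 0.729 × 47.7143 = 448.3551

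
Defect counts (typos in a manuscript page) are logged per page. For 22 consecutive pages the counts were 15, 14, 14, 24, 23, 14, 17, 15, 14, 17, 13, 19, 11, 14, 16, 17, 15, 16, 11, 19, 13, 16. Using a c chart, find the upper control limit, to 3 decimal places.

c̄ = (15 + 14 + 14 + 24 + 23 + 14 + 17 + 15 + 14 + 17 + 13 + 19 + 11 + 14 + 16 + 17 + 15 + 16 + 11 + 19 + 13 + 16) / 22 = 347 / 22 = 15.7727
UCL = c̄ + 3√c̄ = 15.7727 + 3 × √15.7727 = 15.7727 + 3 × 3.9715 = 27.6872

27.687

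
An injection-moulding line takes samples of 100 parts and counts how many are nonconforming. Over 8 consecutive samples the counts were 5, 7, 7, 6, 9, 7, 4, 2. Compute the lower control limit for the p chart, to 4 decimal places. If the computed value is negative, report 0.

0.0000

p̄ = Σdᵢ / (k·n) = 47 / (8 × 100) = 0.05875
LCL = p̄ − 3·√(p̄(1−p̄)/n) = 0.05875 − 3 × 0.02352 = -0.01180 → 0 (negative, so LCL = 0)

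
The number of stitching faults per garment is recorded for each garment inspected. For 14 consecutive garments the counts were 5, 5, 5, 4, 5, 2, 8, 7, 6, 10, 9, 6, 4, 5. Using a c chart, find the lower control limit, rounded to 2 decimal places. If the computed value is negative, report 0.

0.00

c̄ = (5 + 5 + 5 + 4 + 5 + 2 + 8 + 7 + 6 + 10 + 9 + 6 + 4 + 5) / 14 = 81 / 14 = 5.7857
LCL = c̄ − 3√c̄ = 5.7857 − 3 × 2.4054 = -1.4303 → 0 (cannot be negative)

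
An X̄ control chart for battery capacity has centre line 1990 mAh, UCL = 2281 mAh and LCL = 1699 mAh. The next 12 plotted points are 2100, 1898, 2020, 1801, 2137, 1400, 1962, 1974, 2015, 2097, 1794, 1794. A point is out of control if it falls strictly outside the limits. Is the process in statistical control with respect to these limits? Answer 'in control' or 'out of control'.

out of control

Compare each point to [1699, 2281]: sample 6 = 1400 < LCL.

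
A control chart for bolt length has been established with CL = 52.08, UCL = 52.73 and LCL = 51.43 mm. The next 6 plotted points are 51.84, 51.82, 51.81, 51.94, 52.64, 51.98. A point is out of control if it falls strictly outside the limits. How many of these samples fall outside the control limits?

All 6 points lie within [51.43, 52.73].

0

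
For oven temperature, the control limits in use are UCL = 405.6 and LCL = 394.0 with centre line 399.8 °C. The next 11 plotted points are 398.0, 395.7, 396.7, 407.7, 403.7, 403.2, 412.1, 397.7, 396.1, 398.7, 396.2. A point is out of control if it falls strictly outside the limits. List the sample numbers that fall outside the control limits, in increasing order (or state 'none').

Compare each point to [394.0, 405.6]: sample 4 = 407.7 > UCL; sample 7 = 412.1 > UCL.

4, 7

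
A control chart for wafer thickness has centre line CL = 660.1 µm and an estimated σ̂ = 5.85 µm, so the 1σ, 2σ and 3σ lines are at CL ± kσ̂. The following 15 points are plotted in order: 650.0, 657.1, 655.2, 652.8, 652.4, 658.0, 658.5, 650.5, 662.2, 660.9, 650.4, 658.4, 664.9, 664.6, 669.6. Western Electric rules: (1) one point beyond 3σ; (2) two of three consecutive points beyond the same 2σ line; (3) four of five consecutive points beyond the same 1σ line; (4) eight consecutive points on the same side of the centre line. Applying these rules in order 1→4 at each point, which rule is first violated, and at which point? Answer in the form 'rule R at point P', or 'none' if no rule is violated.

Zone of each point (C = within 1σ̂, B = 1σ̂–2σ̂, A = 2σ̂–3σ̂, * = beyond 3σ̂; sign = side of CL): 1:-B, 2:-C, 3:-C, 4:-B, 5:-B, 6:-C, 7:-C, 8:-B, 9:+C, 10:+C, 11:-B, 12:-C, 13:+C, 14:+C, 15:+B
Rule 4 (eight consecutive points on the same side of the centre line) is satisfied at point 8.

rule 4 at point 8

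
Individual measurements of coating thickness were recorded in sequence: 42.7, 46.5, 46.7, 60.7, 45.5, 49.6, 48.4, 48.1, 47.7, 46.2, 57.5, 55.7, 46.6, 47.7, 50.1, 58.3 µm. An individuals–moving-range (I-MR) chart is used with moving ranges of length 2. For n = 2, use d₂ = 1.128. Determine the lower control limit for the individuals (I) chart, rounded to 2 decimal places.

36.65

X̄ = (42.7 + 46.5 + 46.7 + 60.7 + 45.5 + 49.6 + 48.4 + 48.1 + 47.7 + 46.2 + 57.5 + 55.7 + 46.6 + 47.7 + 50.1 + 58.3) / 16 = 49.8750
Moving ranges: 3.8, 0.2, 14.0, 15.2, 4.1, 1.2, 0.3, 0.4, 1.5, 11.3, 1.8, 9.1, 1.1, 2.4, 8.2; M̄R̄ = 74.6000 / 15 = 4.9733
LCL = X̄ − 3·M̄R̄/d₂ = 49.8750 − 3 × 4.9733 / 1.128 = 36.6480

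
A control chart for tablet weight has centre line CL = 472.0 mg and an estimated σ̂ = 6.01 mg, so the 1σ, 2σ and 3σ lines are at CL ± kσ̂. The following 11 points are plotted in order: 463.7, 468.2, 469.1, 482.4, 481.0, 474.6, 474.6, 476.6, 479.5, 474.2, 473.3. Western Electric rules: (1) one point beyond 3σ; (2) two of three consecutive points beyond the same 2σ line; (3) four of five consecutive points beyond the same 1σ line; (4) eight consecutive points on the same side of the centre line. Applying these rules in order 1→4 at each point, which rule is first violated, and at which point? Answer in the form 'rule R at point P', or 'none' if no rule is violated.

rule 4 at point 11

Zone of each point (C = within 1σ̂, B = 1σ̂–2σ̂, A = 2σ̂–3σ̂, * = beyond 3σ̂; sign = side of CL): 1:-B, 2:-C, 3:-C, 4:+B, 5:+B, 6:+C, 7:+C, 8:+C, 9:+B, 10:+C, 11:+C
Rule 4 (eight consecutive points on the same side of the centre line) is satisfied at point 11.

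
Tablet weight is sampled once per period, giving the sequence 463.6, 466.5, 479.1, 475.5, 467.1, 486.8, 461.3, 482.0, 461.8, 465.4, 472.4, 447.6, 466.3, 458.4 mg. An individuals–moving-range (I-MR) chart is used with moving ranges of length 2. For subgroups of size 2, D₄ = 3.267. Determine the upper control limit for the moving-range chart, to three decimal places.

Moving ranges: 2.9, 12.6, 3.6, 8.4, 19.7, 25.5, 20.7, 20.2, 3.6, 7.0, 24.8, 18.7, 7.9; M̄R̄ = 175.6000 / 13 = 13.5077
UCL_MR = D₄·M̄R̄ = 3.267 × 13.5077 = 44.1296

44.130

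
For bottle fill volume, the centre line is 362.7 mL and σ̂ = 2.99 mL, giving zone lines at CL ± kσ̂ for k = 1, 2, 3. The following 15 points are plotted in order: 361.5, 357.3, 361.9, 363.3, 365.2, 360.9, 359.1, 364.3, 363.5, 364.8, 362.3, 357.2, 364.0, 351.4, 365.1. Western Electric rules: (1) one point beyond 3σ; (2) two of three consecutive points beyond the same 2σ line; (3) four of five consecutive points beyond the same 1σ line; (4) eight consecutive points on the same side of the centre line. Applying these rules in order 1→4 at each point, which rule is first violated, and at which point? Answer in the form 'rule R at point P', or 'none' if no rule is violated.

rule 1 at point 14

Zone of each point (C = within 1σ̂, B = 1σ̂–2σ̂, A = 2σ̂–3σ̂, * = beyond 3σ̂; sign = side of CL): 1:-C, 2:-B, 3:-C, 4:+C, 5:+C, 6:-C, 7:-B, 8:+C, 9:+C, 10:+C, 11:-C, 12:-B, 13:+C, 14:-*, 15:+C
Rule 1 (one point beyond the 3σ limits) is satisfied at point 14.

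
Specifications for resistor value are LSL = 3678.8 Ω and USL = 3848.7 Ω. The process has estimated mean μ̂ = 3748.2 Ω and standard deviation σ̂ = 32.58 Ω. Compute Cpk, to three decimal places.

0.710

Cpu = (USL − μ̂) / (3σ̂) = (3848.7 − 3748.2) / (3 × 32.58) = 1.0282; Cpl = (μ̂ − LSL) / (3σ̂) = (3748.2 − 3678.8) / (3 × 32.58) = 0.7100; Cpk = min(Cpu, Cpl) = 0.7100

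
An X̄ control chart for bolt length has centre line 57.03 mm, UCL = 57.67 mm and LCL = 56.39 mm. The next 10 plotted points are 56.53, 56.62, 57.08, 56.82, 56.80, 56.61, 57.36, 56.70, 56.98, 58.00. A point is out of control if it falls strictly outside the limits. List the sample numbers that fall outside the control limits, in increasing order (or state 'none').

Compare each point to [56.39, 57.67]: sample 10 = 58.00 > UCL.

10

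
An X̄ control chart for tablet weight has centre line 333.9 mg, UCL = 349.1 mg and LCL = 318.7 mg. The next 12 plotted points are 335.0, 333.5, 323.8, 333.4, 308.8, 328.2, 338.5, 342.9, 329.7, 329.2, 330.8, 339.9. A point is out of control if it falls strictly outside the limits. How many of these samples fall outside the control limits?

1

Compare each point to [318.7, 349.1]: sample 5 = 308.8 < LCL.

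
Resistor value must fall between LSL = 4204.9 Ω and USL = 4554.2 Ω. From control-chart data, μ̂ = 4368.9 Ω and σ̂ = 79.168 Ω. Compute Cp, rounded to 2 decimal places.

0.74

Cp = (USL − LSL) / (6σ̂) = (4554.2 − 4204.9) / (6 × 79.168) = 349.3000 / 475.0080 = 0.7354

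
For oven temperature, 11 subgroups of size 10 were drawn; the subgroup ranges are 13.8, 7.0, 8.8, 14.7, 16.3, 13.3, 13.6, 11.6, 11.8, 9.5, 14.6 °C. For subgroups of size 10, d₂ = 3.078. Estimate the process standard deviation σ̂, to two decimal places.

3.99

R̄ = (13.8 + 7.0 + 8.8 + 14.7 + 16.3 + 13.3 + 13.6 + 11.6 + 11.8 + 9.5 + 14.6) / 11 = 12.2727
σ̂ = R̄ / d₂ = 12.2727 / 3.078 = 3.9872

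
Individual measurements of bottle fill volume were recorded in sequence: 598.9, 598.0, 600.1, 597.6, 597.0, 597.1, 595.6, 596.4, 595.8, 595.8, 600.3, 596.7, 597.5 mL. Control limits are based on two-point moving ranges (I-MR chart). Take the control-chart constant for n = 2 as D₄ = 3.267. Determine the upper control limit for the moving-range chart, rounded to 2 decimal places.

4.90

Moving ranges: 0.9, 2.1, 2.5, 0.6, 0.1, 1.5, 0.8, 0.6, 0.0, 4.5, 3.6, 0.8; M̄R̄ = 18.0000 / 12 = 1.5000
UCL_MR = D₄·M̄R̄ = 3.267 × 1.5000 = 4.9005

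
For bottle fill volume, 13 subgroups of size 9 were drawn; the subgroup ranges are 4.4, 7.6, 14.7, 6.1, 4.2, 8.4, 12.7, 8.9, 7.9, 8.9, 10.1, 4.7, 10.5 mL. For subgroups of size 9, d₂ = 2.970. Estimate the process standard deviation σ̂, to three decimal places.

2.826

R̄ = (4.4 + 7.6 + 14.7 + 6.1 + 4.2 + 8.4 + 12.7 + 8.9 + 7.9 + 8.9 + 10.1 + 4.7 + 10.5) / 13 = 8.3923
σ̂ = R̄ / d₂ = 8.3923 / 2.970 = 2.8257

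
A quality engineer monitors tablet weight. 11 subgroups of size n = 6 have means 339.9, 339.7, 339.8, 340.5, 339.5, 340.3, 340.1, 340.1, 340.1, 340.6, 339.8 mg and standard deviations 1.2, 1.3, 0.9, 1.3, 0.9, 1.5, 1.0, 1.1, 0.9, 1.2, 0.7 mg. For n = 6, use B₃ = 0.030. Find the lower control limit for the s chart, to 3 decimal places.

s̄ = (1.2 + 1.3 + 0.9 + 1.3 + 0.9 + 1.5 + 1.0 + 1.1 + 0.9 + 1.2 + 0.7) / 11 = 1.0909
LCL_s = B₃·s̄ = 0.030 × 1.0909 = 0.0327

0.033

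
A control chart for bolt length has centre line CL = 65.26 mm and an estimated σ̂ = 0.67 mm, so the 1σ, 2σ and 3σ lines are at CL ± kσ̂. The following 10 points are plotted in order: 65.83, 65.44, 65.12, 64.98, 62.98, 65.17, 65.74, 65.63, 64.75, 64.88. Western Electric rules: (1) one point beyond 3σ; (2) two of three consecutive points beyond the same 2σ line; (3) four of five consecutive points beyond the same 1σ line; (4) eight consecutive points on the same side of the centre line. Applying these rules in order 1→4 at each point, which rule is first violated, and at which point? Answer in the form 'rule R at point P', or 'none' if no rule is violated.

rule 1 at point 5

Zone of each point (C = within 1σ̂, B = 1σ̂–2σ̂, A = 2σ̂–3σ̂, * = beyond 3σ̂; sign = side of CL): 1:+C, 2:+C, 3:-C, 4:-C, 5:-*, 6:-C, 7:+C, 8:+C, 9:-C, 10:-C
Rule 1 (one point beyond the 3σ limits) is satisfied at point 5.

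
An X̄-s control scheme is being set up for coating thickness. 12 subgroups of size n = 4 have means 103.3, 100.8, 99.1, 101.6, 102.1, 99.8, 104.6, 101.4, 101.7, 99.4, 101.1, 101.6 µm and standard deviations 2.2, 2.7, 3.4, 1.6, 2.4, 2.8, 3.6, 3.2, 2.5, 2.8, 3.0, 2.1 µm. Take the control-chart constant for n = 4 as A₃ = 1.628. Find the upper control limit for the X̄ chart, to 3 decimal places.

105.757

X̄̄ = (103.3 + 100.8 + 99.1 + 101.6 + 102.1 + 99.8 + 104.6 + 101.4 + 101.7 + 99.4 + 101.1 + 101.6) / 12 = 101.3750
s̄ = (2.2 + 2.7 + 3.4 + 1.6 + 2.4 + 2.8 + 3.6 + 3.2 + 2.5 + 2.8 + 3.0 + 2.1) / 12 = 2.6917
UCL = X̄̄ + A₃·s̄ = 101.3750 + 1.628 × 2.6917 = 105.7570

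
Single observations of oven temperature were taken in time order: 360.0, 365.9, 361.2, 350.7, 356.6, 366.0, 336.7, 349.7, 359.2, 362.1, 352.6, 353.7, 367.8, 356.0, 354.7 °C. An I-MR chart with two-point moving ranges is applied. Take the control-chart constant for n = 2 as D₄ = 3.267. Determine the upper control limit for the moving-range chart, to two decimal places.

Moving ranges: 5.9, 4.7, 10.5, 5.9, 9.4, 29.3, 13.0, 9.5, 2.9, 9.5, 1.1, 14.1, 11.8, 1.3; M̄R̄ = 128.9000 / 14 = 9.2071
UCL_MR = D₄·M̄R̄ = 3.267 × 9.2071 = 30.0797

30.08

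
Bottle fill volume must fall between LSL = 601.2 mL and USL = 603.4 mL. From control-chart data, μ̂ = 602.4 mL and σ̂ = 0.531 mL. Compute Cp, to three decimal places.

0.691

Cp = (USL − LSL) / (6σ̂) = (603.4 − 601.2) / (6 × 0.531) = 2.2000 / 3.1860 = 0.6905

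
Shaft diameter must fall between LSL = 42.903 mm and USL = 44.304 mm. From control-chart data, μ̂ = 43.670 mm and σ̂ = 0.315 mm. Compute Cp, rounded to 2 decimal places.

Cp = (USL − LSL) / (6σ̂) = (44.304 − 42.903) / (6 × 0.315) = 1.4010 / 1.8900 = 0.7413

0.74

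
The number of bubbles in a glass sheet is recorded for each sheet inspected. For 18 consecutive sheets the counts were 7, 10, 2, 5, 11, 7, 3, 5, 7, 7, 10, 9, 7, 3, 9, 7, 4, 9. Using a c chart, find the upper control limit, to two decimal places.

14.59

c̄ = (7 + 10 + 2 + 5 + 11 + 7 + 3 + 5 + 7 + 7 + 10 + 9 + 7 + 3 + 9 + 7 + 4 + 9) / 18 = 122 / 18 = 6.7778
UCL = c̄ + 3√c̄ = 6.7778 + 3 × √6.7778 = 6.7778 + 3 × 2.6034 = 14.5880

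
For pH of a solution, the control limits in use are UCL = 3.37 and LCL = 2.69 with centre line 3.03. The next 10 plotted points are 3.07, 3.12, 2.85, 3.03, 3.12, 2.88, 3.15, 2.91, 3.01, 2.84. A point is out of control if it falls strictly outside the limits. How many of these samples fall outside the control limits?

All 10 points lie within [2.69, 3.37].

0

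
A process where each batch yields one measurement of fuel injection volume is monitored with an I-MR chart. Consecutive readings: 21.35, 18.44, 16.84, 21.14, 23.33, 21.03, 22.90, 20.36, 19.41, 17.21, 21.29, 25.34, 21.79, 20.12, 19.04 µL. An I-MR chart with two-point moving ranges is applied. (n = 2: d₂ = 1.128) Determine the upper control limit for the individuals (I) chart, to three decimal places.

X̄ = (21.35 + 18.44 + 16.84 + 21.14 + 23.33 + 21.03 + 22.90 + 20.36 + 19.41 + 17.21 + 21.29 + 25.34 + 21.79 + 20.12 + 19.04) / 15 = 20.6393
Moving ranges: 2.91, 1.60, 4.30, 2.19, 2.30, 1.87, 2.54, 0.95, 2.20, 4.08, 4.05, 3.55, 1.67, 1.08; M̄R̄ = 35.2900 / 14 = 2.5207
UCL = X̄ + 3·M̄R̄/d₂ = 20.6393 + 3 × 2.5207 / 1.128 = 27.3434

27.343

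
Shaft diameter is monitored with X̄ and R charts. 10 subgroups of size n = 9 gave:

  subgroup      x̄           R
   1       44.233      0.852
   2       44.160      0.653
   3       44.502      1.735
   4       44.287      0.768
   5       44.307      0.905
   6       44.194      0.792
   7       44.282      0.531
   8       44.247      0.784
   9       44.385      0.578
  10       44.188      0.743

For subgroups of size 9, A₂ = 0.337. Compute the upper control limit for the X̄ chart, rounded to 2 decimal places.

44.56

X̄̄ = (44.233 + 44.160 + 44.502 + 44.287 + 44.307 + 44.194 + 44.282 + 44.247 + 44.385 + 44.188) / 10 = 442.7850 / 10 = 44.2785
R̄ = (0.852 + 0.653 + 1.735 + 0.768 + 0.905 + 0.792 + 0.531 + 0.784 + 0.578 + 0.743) / 10 = 8.3410 / 10 = 0.8341
UCL = X̄̄ + A₂·R̄ = 44.2785 + 0.337 × 0.8341 = 44.5596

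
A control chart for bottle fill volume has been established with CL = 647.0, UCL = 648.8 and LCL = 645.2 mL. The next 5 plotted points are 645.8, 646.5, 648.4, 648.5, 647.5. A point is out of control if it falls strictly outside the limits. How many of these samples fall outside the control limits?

All 5 points lie within [645.2, 648.8].

0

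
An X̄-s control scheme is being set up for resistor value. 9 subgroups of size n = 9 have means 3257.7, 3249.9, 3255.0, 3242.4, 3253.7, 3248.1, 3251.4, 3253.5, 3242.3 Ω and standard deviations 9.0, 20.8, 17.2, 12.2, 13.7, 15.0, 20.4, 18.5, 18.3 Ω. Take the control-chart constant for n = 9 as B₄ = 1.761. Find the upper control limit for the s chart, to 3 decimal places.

s̄ = (9.0 + 20.8 + 17.2 + 12.2 + 13.7 + 15.0 + 20.4 + 18.5 + 18.3) / 9 = 16.1222
UCL_s = B₄·s̄ = 1.761 × 16.1222 = 28.3912

28.391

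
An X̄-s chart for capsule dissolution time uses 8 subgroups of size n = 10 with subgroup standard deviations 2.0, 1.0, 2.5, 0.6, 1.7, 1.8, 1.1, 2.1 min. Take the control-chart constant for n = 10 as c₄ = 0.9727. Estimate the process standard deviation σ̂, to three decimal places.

s̄ = (2.0 + 1.0 + 2.5 + 0.6 + 1.7 + 1.8 + 1.1 + 2.1) / 8 = 1.6000
σ̂ = s̄ / c₄ = 1.6000 / 0.9727 = 1.6449

1.645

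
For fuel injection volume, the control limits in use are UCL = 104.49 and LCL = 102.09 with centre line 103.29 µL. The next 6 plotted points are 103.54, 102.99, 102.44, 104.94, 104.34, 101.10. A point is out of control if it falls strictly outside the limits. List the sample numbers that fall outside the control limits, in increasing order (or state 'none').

4, 6

Compare each point to [102.09, 104.49]: sample 4 = 104.94 > UCL; sample 6 = 101.10 < LCL.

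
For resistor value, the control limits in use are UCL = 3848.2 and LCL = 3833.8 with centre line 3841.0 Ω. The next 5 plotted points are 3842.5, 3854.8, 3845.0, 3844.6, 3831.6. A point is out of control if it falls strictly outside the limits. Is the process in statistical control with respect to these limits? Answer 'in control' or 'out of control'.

Compare each point to [3833.8, 3848.2]: sample 2 = 3854.8 > UCL; sample 5 = 3831.6 < LCL.

out of control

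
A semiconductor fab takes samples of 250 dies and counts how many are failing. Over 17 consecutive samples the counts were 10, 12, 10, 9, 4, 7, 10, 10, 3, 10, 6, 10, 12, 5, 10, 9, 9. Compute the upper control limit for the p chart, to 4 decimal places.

0.0689

p̄ = Σdᵢ / (k·n) = 146 / (17 × 250) = 0.03435
UCL = p̄ + 3·√(p̄(1−p̄)/n) = 0.03435 + 3 × √(0.03435×0.96565/250) = 0.03435 + 3 × 0.01152 = 0.06891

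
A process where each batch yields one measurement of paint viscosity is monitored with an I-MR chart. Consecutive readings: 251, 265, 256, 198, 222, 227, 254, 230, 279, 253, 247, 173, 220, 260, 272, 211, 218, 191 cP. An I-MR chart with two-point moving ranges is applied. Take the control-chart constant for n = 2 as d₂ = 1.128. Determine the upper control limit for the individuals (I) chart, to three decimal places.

X̄ = (251 + 265 + 256 + 198 + 222 + 227 + 254 + 230 + 279 + 253 + 247 + 173 + 220 + 260 + 272 + 211 + 218 + 191) / 18 = 234.8333
Moving ranges: 14, 9, 58, 24, 5, 27, 24, 49, 26, 6, 74, 47, 40, 12, 61, 7, 27; M̄R̄ = 510.0000 / 17 = 30.0000
UCL = X̄ + 3·M̄R̄/d₂ = 234.8333 + 3 × 30.0000 / 1.128 = 314.6206

314.621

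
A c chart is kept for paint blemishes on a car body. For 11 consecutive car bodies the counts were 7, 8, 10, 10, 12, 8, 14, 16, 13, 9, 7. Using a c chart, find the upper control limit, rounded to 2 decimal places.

c̄ = (7 + 8 + 10 + 10 + 12 + 8 + 14 + 16 + 13 + 9 + 7) / 11 = 114 / 11 = 10.3636
UCL = c̄ + 3√c̄ = 10.3636 + 3 × √10.3636 = 10.3636 + 3 × 3.2193 = 20.0214

20.02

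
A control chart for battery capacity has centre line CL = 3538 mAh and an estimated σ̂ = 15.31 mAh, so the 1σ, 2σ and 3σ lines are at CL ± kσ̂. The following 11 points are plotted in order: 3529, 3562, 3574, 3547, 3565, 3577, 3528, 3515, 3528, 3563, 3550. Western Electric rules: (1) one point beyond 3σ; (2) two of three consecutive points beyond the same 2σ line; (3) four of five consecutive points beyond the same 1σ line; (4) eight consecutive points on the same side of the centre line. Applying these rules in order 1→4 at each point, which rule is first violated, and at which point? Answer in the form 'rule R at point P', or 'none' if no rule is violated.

rule 3 at point 6

Zone of each point (C = within 1σ̂, B = 1σ̂–2σ̂, A = 2σ̂–3σ̂, * = beyond 3σ̂; sign = side of CL): 1:-C, 2:+B, 3:+A, 4:+C, 5:+B, 6:+A, 7:-C, 8:-B, 9:-C, 10:+B, 11:+C
Rule 3 (four of five consecutive points beyond the same 1σ limit) is satisfied at point 6.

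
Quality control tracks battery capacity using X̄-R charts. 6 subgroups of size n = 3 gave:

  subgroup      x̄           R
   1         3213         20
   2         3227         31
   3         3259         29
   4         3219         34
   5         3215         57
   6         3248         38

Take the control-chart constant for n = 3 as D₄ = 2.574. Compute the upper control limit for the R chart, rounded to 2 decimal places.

R̄ = (20 + 31 + 29 + 34 + 57 + 38) / 6 = 209.0000 / 6 = 34.8333
UCL_R = D₄·R̄ = 2.574 × 34.8333 = 89.6610

89.66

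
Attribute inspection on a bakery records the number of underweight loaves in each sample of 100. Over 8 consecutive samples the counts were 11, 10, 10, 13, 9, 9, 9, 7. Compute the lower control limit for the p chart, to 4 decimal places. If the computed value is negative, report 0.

p̄ = Σdᵢ / (k·n) = 78 / (8 × 100) = 0.09750
LCL = p̄ − 3·√(p̄(1−p̄)/n) = 0.09750 − 3 × 0.02966 = 0.00851

0.0085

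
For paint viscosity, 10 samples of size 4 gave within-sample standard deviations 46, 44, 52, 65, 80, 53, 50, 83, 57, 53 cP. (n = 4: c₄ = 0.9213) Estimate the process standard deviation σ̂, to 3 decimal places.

s̄ = (46 + 44 + 52 + 65 + 80 + 53 + 50 + 83 + 57 + 53) / 10 = 58.3000
σ̂ = s̄ / c₄ = 58.3000 / 0.9213 = 63.2801

63.280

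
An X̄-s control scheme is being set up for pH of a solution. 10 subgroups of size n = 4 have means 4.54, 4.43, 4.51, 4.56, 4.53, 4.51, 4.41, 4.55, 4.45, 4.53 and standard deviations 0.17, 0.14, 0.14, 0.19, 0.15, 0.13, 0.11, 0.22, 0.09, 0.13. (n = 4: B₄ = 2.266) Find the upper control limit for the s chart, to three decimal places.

s̄ = (0.17 + 0.14 + 0.14 + 0.19 + 0.15 + 0.13 + 0.11 + 0.22 + 0.09 + 0.13) / 10 = 0.1470
UCL_s = B₄·s̄ = 2.266 × 0.1470 = 0.3331

0.333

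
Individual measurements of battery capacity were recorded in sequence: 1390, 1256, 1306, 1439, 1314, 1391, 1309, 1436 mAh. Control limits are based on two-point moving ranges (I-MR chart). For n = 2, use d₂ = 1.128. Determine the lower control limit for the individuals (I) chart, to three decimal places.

X̄ = (1390 + 1256 + 1306 + 1439 + 1314 + 1391 + 1309 + 1436) / 8 = 1355.1250
Moving ranges: 134, 50, 133, 125, 77, 82, 127; M̄R̄ = 728.0000 / 7 = 104.0000
LCL = X̄ − 3·M̄R̄/d₂ = 1355.1250 − 3 × 104.0000 / 1.128 = 1078.5293

1078.529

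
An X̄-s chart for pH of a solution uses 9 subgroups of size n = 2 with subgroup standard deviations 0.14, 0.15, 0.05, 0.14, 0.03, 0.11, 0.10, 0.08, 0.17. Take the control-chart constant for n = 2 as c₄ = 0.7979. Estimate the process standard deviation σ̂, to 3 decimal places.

s̄ = (0.14 + 0.15 + 0.05 + 0.14 + 0.03 + 0.11 + 0.10 + 0.08 + 0.17) / 9 = 0.1078
σ̂ = s̄ / c₄ = 0.1078 / 0.7979 = 0.1351

0.135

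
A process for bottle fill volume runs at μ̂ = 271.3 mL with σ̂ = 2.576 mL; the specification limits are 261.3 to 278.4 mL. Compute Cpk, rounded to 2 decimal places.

Cpu = (USL − μ̂) / (3σ̂) = (278.4 − 271.3) / (3 × 2.576) = 0.9187; Cpl = (μ̂ − LSL) / (3σ̂) = (271.3 − 261.3) / (3 × 2.576) = 1.2940; Cpk = min(Cpu, Cpl) = 0.9187

0.92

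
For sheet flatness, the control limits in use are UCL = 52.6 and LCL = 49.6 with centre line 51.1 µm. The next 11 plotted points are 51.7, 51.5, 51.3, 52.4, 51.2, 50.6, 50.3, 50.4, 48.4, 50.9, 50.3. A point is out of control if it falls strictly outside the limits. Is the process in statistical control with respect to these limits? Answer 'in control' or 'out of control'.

Compare each point to [49.6, 52.6]: sample 9 = 48.4 < LCL.

out of control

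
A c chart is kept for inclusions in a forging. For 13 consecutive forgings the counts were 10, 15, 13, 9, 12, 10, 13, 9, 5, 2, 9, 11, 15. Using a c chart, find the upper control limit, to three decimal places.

c̄ = (10 + 15 + 13 + 9 + 12 + 10 + 13 + 9 + 5 + 2 + 9 + 11 + 15) / 13 = 133 / 13 = 10.2308
UCL = c̄ + 3√c̄ = 10.2308 + 3 × √10.2308 = 10.2308 + 3 × 3.1986 = 19.8264

19.826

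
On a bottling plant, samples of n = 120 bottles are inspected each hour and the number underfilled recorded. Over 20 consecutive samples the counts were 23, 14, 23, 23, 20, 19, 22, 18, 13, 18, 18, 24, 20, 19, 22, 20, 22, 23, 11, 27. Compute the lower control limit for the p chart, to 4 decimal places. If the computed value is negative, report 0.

p̄ = Σdᵢ / (k·n) = 399 / (20 × 120) = 0.16625
LCL = p̄ − 3·√(p̄(1−p̄)/n) = 0.16625 − 3 × 0.03399 = 0.06429

0.0643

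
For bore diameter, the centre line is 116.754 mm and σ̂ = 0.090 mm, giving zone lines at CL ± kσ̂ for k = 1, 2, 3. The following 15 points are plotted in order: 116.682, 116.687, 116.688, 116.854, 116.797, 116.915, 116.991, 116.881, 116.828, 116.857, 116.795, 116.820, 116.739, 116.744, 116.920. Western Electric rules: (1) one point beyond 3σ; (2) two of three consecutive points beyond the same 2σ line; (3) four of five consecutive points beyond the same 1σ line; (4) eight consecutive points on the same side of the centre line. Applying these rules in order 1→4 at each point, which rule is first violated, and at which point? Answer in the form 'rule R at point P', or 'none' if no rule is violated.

rule 3 at point 8

Zone of each point (C = within 1σ̂, B = 1σ̂–2σ̂, A = 2σ̂–3σ̂, * = beyond 3σ̂; sign = side of CL): 1:-C, 2:-C, 3:-C, 4:+B, 5:+C, 6:+B, 7:+A, 8:+B, 9:+C, 10:+B, 11:+C, 12:+C, 13:-C, 14:-C, 15:+B
Rule 3 (four of five consecutive points beyond the same 1σ limit) is satisfied at point 8.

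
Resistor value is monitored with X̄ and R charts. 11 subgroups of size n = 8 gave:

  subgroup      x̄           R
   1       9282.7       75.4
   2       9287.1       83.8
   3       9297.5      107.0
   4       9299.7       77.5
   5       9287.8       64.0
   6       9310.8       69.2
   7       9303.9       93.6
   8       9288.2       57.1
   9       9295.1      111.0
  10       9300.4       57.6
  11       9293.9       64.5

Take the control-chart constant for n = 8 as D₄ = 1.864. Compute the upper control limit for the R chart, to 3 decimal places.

145.850

R̄ = (75.4 + 83.8 + 107.0 + 77.5 + 64.0 + 69.2 + 93.6 + 57.1 + 111.0 + 57.6 + 64.5) / 11 = 860.7000 / 11 = 78.2455
UCL_R = D₄·R̄ = 1.864 × 78.2455 = 145.8495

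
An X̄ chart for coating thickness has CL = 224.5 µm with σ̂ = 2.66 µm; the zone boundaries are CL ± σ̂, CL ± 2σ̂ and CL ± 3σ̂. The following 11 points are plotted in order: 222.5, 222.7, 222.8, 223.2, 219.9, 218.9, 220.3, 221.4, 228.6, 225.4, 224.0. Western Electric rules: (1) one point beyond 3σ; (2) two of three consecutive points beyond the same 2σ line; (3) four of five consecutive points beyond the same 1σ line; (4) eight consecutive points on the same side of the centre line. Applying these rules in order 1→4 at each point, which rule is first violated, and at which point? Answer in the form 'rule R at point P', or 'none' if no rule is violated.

Zone of each point (C = within 1σ̂, B = 1σ̂–2σ̂, A = 2σ̂–3σ̂, * = beyond 3σ̂; sign = side of CL): 1:-C, 2:-C, 3:-C, 4:-C, 5:-B, 6:-A, 7:-B, 8:-B, 9:+B, 10:+C, 11:-C
Rule 3 (four of five consecutive points beyond the same 1σ limit) is satisfied at point 8.

rule 3 at point 8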